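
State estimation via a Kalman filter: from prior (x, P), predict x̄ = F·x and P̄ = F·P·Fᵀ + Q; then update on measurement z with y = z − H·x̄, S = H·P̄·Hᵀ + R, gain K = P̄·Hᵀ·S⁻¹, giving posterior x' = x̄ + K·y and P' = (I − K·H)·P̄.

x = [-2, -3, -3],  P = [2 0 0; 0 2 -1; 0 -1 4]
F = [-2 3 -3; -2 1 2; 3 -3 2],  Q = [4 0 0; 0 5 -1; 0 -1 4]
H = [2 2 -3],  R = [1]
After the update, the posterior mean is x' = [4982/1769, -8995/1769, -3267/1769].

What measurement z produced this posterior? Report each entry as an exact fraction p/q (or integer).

z = [1]

x̄ = F·x = [4, -5, -3]
P̄ = F·P·Fᵀ + Q = [84 -13 -69; -13 27 1; -69 1 68]
S = H·P̄·Hᵀ + R = [1769]
K = P̄·Hᵀ·S⁻¹ = [349/1769; 25/1769; -340/1769]
x' − x̄ = [-2094/1769, -150/1769, 2040/1769] = K·y
y = (KᵀK)⁻¹·Kᵀ·(x' − x̄) = [-6]
z = y + H·x̄ = [-6] + [7] = [1]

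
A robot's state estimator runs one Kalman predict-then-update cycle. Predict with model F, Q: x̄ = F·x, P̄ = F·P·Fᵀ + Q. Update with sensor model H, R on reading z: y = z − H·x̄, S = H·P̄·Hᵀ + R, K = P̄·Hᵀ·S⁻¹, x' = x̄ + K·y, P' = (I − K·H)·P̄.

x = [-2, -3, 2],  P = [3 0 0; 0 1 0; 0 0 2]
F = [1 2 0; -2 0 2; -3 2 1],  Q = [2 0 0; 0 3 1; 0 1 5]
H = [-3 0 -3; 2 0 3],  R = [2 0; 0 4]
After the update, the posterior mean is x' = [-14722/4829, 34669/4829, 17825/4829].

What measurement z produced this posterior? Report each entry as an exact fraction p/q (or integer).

x̄ = F·x = [-8, 8, 2]
P̄ = F·P·Fᵀ + Q = [9 -6 -5; -6 23 23; -5 23 38]
S = H·P̄·Hᵀ + R = [335 -321; -321 322]
K = P̄·Hᵀ·S⁻¹ = [-2901/4829 -2847/4829; 1875/4829 2724/4829; 1506/4829 3061/4829]
x' − x̄ = [23910/4829, -3963/4829, 8167/4829] = K·y
y = (KᵀK)⁻¹·Kᵀ·(x' − x̄) = [-21, 13]
z = y + H·x̄ = [-21, 13] + [18, -10] = [-3, 3]

z = [-3, 3]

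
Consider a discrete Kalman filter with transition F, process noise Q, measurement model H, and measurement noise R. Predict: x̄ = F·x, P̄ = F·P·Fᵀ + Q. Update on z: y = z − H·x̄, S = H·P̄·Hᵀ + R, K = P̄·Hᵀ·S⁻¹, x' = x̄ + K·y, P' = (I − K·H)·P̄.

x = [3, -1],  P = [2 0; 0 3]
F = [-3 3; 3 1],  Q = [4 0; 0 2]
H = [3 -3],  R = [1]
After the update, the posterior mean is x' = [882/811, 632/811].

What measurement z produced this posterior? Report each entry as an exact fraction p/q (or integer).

x̄ = F·x = [-12, 8]
P̄ = F·P·Fᵀ + Q = [49 -9; -9 23]
S = H·P̄·Hᵀ + R = [811]
K = P̄·Hᵀ·S⁻¹ = [174/811; -96/811]
x' − x̄ = [10614/811, -5856/811] = K·y
y = (KᵀK)⁻¹·Kᵀ·(x' − x̄) = [61]
z = y + H·x̄ = [61] + [-60] = [1]

z = [1]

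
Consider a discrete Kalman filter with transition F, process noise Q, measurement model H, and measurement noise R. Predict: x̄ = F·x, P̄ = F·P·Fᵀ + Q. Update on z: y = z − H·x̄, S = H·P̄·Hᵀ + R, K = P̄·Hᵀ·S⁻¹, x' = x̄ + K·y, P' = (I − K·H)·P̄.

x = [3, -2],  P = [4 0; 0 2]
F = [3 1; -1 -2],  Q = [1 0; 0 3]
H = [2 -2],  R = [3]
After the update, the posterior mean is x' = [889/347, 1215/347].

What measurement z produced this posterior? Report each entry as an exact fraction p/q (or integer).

x̄ = F·x = [7, 1]
P̄ = F·P·Fᵀ + Q = [39 -16; -16 15]
S = H·P̄·Hᵀ + R = [347]
K = P̄·Hᵀ·S⁻¹ = [110/347; -62/347]
x' − x̄ = [-1540/347, 868/347] = K·y
y = (KᵀK)⁻¹·Kᵀ·(x' − x̄) = [-14]
z = y + H·x̄ = [-14] + [12] = [-2]

z = [-2]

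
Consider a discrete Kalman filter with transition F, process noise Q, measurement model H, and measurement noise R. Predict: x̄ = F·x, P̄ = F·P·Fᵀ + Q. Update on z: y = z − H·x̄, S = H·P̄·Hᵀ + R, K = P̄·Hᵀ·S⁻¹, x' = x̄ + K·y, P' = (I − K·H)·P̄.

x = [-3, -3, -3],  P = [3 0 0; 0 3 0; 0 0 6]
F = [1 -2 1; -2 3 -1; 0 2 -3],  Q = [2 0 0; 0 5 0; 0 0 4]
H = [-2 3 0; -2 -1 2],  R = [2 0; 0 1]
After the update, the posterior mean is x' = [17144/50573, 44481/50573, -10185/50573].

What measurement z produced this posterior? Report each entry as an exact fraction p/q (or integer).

x̄ = F·x = [0, 0, 3]
P̄ = F·P·Fᵀ + Q = [23 -30 -30; -30 50 36; -30 36 70]
S = H·P̄·Hᵀ + R = [904 398; 398 399]
K = P̄·Hᵀ·S⁻¹ = [-6004/50573 -3644/50573; 25577/101146 -2363/50573; 440/50573 20348/50573]
x' − x̄ = [17144/50573, 44481/50573, -161904/50573] = K·y
y = (KᵀK)⁻¹·Kᵀ·(x' − x̄) = [2, -8]
z = y + H·x̄ = [2, -8] + [0, 6] = [2, -2]

z = [2, -2]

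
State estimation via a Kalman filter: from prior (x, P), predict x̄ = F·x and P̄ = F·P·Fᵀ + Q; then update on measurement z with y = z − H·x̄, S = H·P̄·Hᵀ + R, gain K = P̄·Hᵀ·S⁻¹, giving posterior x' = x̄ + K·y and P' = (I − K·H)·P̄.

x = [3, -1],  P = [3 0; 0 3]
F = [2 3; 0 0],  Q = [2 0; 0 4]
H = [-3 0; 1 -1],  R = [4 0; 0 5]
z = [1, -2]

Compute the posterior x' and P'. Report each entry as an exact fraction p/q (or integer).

x' = [-1327/3521, 2540/3521]
P' = [1476/3521 656/3521; 656/3521 8116/3521]

x̄ = F·x = [3, 0]
P̄ = F·P·Fᵀ + Q = [41 0; 0 4]
y = z − H·x̄ = [10, -5]
S = H·P̄·Hᵀ + R = [373 -123; -123 50]
K = P̄·Hᵀ·S⁻¹ = [-1107/3521 164/3521; -492/3521 -1492/3521]
x' = x̄ + K·y = [-1327/3521, 2540/3521]
P' = (I − K·H)·P̄ = [1476/3521 656/3521; 656/3521 8116/3521]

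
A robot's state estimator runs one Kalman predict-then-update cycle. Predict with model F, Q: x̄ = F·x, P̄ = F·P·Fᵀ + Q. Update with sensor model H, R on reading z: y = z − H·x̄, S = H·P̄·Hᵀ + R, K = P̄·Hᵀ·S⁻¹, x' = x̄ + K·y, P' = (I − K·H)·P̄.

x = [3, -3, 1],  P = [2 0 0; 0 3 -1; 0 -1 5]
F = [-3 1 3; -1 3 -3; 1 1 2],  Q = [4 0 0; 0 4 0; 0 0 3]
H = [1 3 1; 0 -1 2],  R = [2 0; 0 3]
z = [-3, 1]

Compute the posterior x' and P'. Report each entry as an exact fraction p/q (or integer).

x' = [-449894/51537, 24980/17179, 20344/17179]
P' = [1733210/51537 -166606/17179 -72378/17179; -166606/17179 51886/17179 19166/17179; -72378/17179 19166/17179 18844/17179]

x̄ = F·x = [-9, -15, 2]
P̄ = F·P·Fᵀ + Q = [64 -36 22; -36 96 -26; 22 -26 24]
y = z − H·x̄ = [49, -18]
S = H·P̄·Hᵀ + R = [626 -290; -290 299]
K = P̄·Hᵀ·S⁻¹ = [8311/51537 21850/51537; 4109/17179 -4518/17179; 1982/17179 6174/17179]
x' = x̄ + K·y = [-449894/51537, 24980/17179, 20344/17179]
P' = (I − K·H)·P̄ = [1733210/51537 -166606/17179 -72378/17179; -166606/17179 51886/17179 19166/17179; -72378/17179 19166/17179 18844/17179]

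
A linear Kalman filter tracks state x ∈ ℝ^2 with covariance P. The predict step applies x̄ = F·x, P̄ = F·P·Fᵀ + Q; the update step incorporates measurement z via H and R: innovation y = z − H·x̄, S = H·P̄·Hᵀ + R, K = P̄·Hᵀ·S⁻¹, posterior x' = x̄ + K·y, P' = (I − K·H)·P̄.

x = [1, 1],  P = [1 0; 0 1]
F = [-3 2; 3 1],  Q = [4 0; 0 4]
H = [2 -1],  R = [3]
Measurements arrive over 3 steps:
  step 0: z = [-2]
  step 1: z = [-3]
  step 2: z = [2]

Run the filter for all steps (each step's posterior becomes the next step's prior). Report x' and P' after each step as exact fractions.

step 0: x̄ = F·x = [-1, 4]
step 0: P̄ = F·P·Fᵀ + Q = [17 -7; -7 14]
step 0: y = z − H·x̄ = [4]
step 0: S = H·P̄·Hᵀ + R = [113]
step 0: K = P̄·Hᵀ·S⁻¹ = [41/113; -28/113]
step 0: x' = x̄ + K·y = [51/113, 340/113]
step 0: P' = (I − K·H)·P̄ = [240/113 357/113; 357/113 798/113]
step 1: x̄ = F·x = [527/113, 493/113]
step 1: P̄ = F·P·Fᵀ + Q = [1520/113 507/113; 507/113 5552/113]
step 1: y = z − H·x̄ = [-900/113]
step 1: S = H·P̄·Hᵀ + R = [9943/113]
step 1: K = P̄·Hᵀ·S⁻¹ = [2533/9943; -4538/9943]
step 1: x' = x̄ + K·y = [26197/9943, 79523/9943]
step 1: P' = (I − K·H)·P̄ = [76967/9943 146335/9943; 146335/9943 306284/9943]
step 2: x̄ = F·x = [80455/9943, 158114/9943]
step 2: P̄ = F·P·Fᵀ + Q = [201591/9943 358870/9943; 358870/9943 1916769/9943]
step 2: y = z − H·x̄ = [17090/9943]
step 2: S = H·P̄·Hᵀ + R = [1317482/9943]
step 2: K = P̄·Hᵀ·S⁻¹ = [22156/658741; -1199029/1317482]
step 2: x' = x̄ + K·y = [5368365/658741, 9444883/658741]
step 2: P' = (I − K·H)·P̄ = [13257013/658741 26447558/658741; 26447558/658741 109387319/1317482]

step 0: x' = [51/113, 340/113], P' = [240/113 357/113; 357/113 798/113]
step 1: x' = [26197/9943, 79523/9943], P' = [76967/9943 146335/9943; 146335/9943 306284/9943]
step 2: x' = [5368365/658741, 9444883/658741], P' = [13257013/658741 26447558/658741; 26447558/658741 109387319/1317482]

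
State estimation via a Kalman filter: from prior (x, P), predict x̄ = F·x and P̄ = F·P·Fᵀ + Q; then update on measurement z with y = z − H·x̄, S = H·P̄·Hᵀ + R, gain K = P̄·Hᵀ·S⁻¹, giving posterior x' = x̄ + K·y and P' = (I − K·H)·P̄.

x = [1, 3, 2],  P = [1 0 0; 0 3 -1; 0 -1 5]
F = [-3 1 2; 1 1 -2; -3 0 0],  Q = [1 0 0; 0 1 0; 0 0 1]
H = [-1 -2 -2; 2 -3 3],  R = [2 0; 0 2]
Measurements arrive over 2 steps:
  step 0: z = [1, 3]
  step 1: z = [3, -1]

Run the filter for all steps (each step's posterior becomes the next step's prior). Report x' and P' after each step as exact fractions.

step 0: x̄ = F·x = [4, 0, -3]
step 0: P̄ = F·P·Fᵀ + Q = [29 -20 9; -20 29 -3; 9 -3 10]
step 0: y = z − H·x̄ = [-1, 4]
step 0: S = H·P̄·Hᵀ + R = [119 13; 13 871]
step 0: K = P̄·Hᵀ·S⁻¹ = [-307/3980 8673/51740; -251/995 -1971/12935; -799/3980 3541/51740]
step 0: x' = x̄ + K·y = [245643/51740, -4621/12935, -130669/51740]
step 0: P' = (I − K·H)·P̄ = [107469/25870 4254/12935 -60247/25870; 4254/12935 2643/12935 -1507/12935; -60247/25870 -1507/12935 38331/25870]
step 1: x̄ = F·x = [-1016751/51740, 488497/51740, -736929/51740]
step 1: P̄ = F·P·Fᵀ + Q = [1811561/25870 -969437/25870 1303179/25870; -969437/25870 562009/25870 -709413/25870; 1303179/25870 -709413/25870 993091/25870]
step 1: y = z − H·x̄ = [-271679/10348, 282902/2587]
step 1: S = H·P̄·Hᵀ + R = [748673/5174 -1436243/2587; -1436243/2587 6133471/2587]
step 1: K = P̄·Hᵀ·S⁻¹ = [-16187131/180276855 625534/4192485; -7865435/36055371 -121483/838497; -6090149/36055371 72290/838497]
step 1: x' = x̄ + K·y = [-176235212/180276855, -121664651/180276855, -68571023/180276855]
step 1: P' = (I − K·H)·P̄ = [216972526/180276855 17208622/180276855 -109507754/180276855; 17208622/180276855 29803921/180276855 918943/180276855; -109507754/180276855 918943/180276855 84285679/180276855]

step 0: x' = [245643/51740, -4621/12935, -130669/51740], P' = [107469/25870 4254/12935 -60247/25870; 4254/12935 2643/12935 -1507/12935; -60247/25870 -1507/12935 38331/25870]
step 1: x' = [-176235212/180276855, -121664651/180276855, -68571023/180276855], P' = [216972526/180276855 17208622/180276855 -109507754/180276855; 17208622/180276855 29803921/180276855 918943/180276855; -109507754/180276855 918943/180276855 84285679/180276855]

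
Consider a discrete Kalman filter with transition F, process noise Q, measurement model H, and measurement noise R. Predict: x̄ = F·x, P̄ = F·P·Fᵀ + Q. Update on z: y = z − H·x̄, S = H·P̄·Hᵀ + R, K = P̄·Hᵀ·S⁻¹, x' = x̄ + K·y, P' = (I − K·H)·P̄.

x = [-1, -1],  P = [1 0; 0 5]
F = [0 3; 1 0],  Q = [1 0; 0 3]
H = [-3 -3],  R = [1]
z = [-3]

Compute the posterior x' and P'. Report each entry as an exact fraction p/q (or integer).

x̄ = F·x = [-3, -1]
P̄ = F·P·Fᵀ + Q = [46 0; 0 4]
y = z − H·x̄ = [-15]
S = H·P̄·Hᵀ + R = [451]
K = P̄·Hᵀ·S⁻¹ = [-138/451; -12/451]
x' = x̄ + K·y = [717/451, -271/451]
P' = (I − K·H)·P̄ = [1702/451 -1656/451; -1656/451 1660/451]

x' = [717/451, -271/451]
P' = [1702/451 -1656/451; -1656/451 1660/451]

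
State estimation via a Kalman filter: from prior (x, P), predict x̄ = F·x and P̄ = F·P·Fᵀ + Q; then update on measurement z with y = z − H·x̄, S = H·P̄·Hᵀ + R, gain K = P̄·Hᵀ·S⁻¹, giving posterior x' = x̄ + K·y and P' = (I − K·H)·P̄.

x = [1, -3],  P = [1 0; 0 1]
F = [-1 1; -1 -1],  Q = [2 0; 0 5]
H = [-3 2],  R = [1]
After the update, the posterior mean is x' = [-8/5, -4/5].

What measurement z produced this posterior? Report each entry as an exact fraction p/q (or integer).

x̄ = F·x = [-4, 2]
P̄ = F·P·Fᵀ + Q = [4 0; 0 7]
S = H·P̄·Hᵀ + R = [65]
K = P̄·Hᵀ·S⁻¹ = [-12/65; 14/65]
x' − x̄ = [12/5, -14/5] = K·y
y = (KᵀK)⁻¹·Kᵀ·(x' − x̄) = [-13]
z = y + H·x̄ = [-13] + [16] = [3]

z = [3]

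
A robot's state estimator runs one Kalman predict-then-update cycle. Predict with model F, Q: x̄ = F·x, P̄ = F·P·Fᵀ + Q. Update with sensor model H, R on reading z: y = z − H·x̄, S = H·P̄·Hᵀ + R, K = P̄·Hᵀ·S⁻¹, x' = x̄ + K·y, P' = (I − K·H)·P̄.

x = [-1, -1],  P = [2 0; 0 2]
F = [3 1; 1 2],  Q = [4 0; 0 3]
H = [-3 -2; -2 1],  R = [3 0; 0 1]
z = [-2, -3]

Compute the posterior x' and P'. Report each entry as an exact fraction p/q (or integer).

x' = [6116/5493, -1321/1831]
P' = [778/5493 5/1831; 5/1831 1497/3662]

x̄ = F·x = [-4, -3]
P̄ = F·P·Fᵀ + Q = [24 10; 10 13]
y = z − H·x̄ = [-20, -8]
S = H·P̄·Hᵀ + R = [391 128; 128 70]
K = P̄·Hᵀ·S⁻¹ = [-788/5493 -1541/5493; -504/1831 1477/3662]
x' = x̄ + K·y = [6116/5493, -1321/1831]
P' = (I − K·H)·P̄ = [778/5493 5/1831; 5/1831 1497/3662]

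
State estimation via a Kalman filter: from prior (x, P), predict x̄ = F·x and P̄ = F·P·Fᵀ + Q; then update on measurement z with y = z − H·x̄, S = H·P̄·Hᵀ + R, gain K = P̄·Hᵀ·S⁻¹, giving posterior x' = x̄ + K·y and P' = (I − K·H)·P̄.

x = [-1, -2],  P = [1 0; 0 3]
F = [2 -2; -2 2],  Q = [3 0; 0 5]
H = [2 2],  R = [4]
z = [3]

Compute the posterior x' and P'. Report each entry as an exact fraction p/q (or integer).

x̄ = F·x = [2, -2]
P̄ = F·P·Fᵀ + Q = [19 -16; -16 21]
y = z − H·x̄ = [3]
S = H·P̄·Hᵀ + R = [36]
K = P̄·Hᵀ·S⁻¹ = [1/6; 5/18]
x' = x̄ + K·y = [5/2, -7/6]
P' = (I − K·H)·P̄ = [18 -53/3; -53/3 164/9]

x' = [5/2, -7/6]
P' = [18 -53/3; -53/3 164/9]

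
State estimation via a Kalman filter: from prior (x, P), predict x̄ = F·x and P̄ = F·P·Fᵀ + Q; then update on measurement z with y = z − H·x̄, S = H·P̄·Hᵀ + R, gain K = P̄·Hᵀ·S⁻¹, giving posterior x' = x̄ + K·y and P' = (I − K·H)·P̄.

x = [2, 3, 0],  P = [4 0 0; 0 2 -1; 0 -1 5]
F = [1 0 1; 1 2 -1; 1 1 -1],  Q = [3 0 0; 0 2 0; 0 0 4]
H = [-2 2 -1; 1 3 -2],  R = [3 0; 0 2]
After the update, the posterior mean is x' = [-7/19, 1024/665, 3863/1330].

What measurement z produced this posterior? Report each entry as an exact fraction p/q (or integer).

x̄ = F·x = [2, 8, 5]
P̄ = F·P·Fᵀ + Q = [12 -3 -2; -3 23 16; -2 16 17]
S = H·P̄·Hᵀ + R = [112 42; 42 87]
K = P̄·Hᵀ·S⁻¹ = [-13/38 14/57; 142/665 82/285; 383/2660 13/190]
x' − x̄ = [-45/19, -4296/665, -2787/1330] = K·y
y = (KᵀK)⁻¹·Kᵀ·(x' − x̄) = [-6, -18]
z = y + H·x̄ = [-6, -18] + [7, 16] = [1, -2]

z = [1, -2]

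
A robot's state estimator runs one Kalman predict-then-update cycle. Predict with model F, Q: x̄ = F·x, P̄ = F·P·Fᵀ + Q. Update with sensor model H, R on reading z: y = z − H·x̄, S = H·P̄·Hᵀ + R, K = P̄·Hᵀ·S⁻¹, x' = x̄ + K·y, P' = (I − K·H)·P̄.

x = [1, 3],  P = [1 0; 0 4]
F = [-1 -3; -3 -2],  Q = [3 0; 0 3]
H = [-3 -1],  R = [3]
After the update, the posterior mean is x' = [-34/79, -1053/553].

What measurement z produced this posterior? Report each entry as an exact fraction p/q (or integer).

z = [3]

x̄ = F·x = [-10, -9]
P̄ = F·P·Fᵀ + Q = [40 27; 27 28]
S = H·P̄·Hᵀ + R = [553]
K = P̄·Hᵀ·S⁻¹ = [-21/79; -109/553]
x' − x̄ = [756/79, 3924/553] = K·y
y = (KᵀK)⁻¹·Kᵀ·(x' − x̄) = [-36]
z = y + H·x̄ = [-36] + [39] = [3]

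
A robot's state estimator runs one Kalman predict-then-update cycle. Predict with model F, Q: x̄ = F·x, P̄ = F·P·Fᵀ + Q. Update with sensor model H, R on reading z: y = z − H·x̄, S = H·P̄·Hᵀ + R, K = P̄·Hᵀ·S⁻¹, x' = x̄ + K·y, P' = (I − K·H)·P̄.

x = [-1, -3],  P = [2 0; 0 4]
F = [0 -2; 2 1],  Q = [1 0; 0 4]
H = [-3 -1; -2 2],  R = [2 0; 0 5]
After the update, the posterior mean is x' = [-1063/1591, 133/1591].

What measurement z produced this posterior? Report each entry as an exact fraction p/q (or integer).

z = [2, 2]

x̄ = F·x = [6, -5]
P̄ = F·P·Fᵀ + Q = [17 -8; -8 16]
S = H·P̄·Hᵀ + R = [123 102; 102 201]
K = P̄·Hᵀ·S⁻¹ = [-1181/4773 -196/1591; -1096/4773 1696/4773]
x' − x̄ = [-10609/1591, 8088/1591] = K·y
y = (KᵀK)⁻¹·Kᵀ·(x' − x̄) = [15, 24]
z = y + H·x̄ = [15, 24] + [-13, -22] = [2, 2]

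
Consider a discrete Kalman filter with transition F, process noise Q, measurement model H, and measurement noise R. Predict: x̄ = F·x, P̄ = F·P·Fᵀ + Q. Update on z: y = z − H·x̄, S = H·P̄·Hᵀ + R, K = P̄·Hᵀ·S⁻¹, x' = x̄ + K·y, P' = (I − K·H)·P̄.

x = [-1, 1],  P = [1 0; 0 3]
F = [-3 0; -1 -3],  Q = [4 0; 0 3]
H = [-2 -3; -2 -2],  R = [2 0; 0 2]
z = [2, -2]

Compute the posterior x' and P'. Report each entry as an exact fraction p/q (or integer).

x̄ = F·x = [3, -2]
P̄ = F·P·Fᵀ + Q = [13 3; 3 31]
y = z − H·x̄ = [2, 0]
S = H·P̄·Hᵀ + R = [369 268; 268 202]
K = P̄·Hᵀ·S⁻¹ = [753/1357 -1214/1357; -887/1357 720/1357]
x' = x̄ + K·y = [5577/1357, -4488/1357]
P' = (I − K·H)·P̄ = [5148/1357 -3934/1357; -3934/1357 3214/1357]

x' = [5577/1357, -4488/1357]
P' = [5148/1357 -3934/1357; -3934/1357 3214/1357]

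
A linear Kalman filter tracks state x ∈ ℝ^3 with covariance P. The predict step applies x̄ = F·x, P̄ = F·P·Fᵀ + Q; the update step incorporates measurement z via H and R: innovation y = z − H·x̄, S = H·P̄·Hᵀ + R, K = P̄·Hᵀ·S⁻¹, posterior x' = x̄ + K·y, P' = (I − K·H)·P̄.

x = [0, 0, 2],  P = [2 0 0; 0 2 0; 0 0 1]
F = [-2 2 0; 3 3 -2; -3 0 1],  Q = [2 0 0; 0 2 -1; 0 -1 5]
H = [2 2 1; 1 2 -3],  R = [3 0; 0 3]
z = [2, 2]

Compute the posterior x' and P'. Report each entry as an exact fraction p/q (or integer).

x' = [6752/12311, 6028/12311, -1666/12311]
P' = [33570/12311 -25998/12311 -4848/12311; -25998/12311 25494/12311 5649/12311; -4848/12311 5649/12311 4872/12311]

x̄ = F·x = [0, -4, 2]
P̄ = F·P·Fᵀ + Q = [18 0 12; 0 42 -21; 12 -21 24]
y = z − H·x̄ = [8, 16]
S = H·P̄·Hᵀ + R = [231 156; 156 585]
K = P̄·Hᵀ·S⁻¹ = [264/947 -1294/12311; 119/947 2681/12311; 166/947 -2722/12311]
x' = x̄ + K·y = [6752/12311, 6028/12311, -1666/12311]
P' = (I − K·H)·P̄ = [33570/12311 -25998/12311 -4848/12311; -25998/12311 25494/12311 5649/12311; -4848/12311 5649/12311 4872/12311]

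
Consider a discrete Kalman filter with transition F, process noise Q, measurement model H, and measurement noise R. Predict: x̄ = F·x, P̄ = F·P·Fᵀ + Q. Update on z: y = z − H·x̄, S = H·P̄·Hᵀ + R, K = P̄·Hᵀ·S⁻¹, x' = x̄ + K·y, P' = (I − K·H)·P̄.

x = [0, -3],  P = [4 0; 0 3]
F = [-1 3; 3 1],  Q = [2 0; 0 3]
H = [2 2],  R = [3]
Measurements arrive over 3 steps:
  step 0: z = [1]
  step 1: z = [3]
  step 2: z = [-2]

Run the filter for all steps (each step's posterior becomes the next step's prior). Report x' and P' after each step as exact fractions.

step 0: x' = [-337/93, 371/93], P' = [623/31 -613/31; -613/31 626/31]
step 1: x' = [97106/34539, -43286/34539], P' = [353995/11513 -338689/11513; -338689/11513 331948/11513]
step 2: x' = [-159009764/16491885, 28536940/3298377], P' = [190037657/5497295 -36434911/1099459; -36434911/1099459 35681704/1099459]

step 0: x̄ = F·x = [-9, -3]
step 0: P̄ = F·P·Fᵀ + Q = [33 -3; -3 42]
step 0: y = z − H·x̄ = [25]
step 0: S = H·P̄·Hᵀ + R = [279]
step 0: K = P̄·Hᵀ·S⁻¹ = [20/93; 26/93]
step 0: x' = x̄ + K·y = [-337/93, 371/93]
step 0: P' = (I − K·H)·P̄ = [623/31 -613/31; -613/31 626/31]
step 1: x̄ = F·x = [1450/93, -640/93]
step 1: P̄ = F·P·Fᵀ + Q = [9997/31 -4895/31; -4895/31 2648/31]
step 1: y = z − H·x̄ = [-447/31]
step 1: S = H·P̄·Hᵀ + R = [11513/31]
step 1: K = P̄·Hᵀ·S⁻¹ = [10204/11513; -4494/11513]
step 1: x' = x̄ + K·y = [97106/34539, -43286/34539]
step 1: P' = (I − K·H)·P̄ = [353995/11513 -338689/11513; -338689/11513 331948/11513]
step 2: x̄ = F·x = [-226964/34539, 248032/34539]
step 2: P̄ = F·P·Fᵀ + Q = [5396687/11513 -2775653/11513; -2775653/11513 1520308/11513]
step 2: y = z − H·x̄ = [-111214/34539]
step 2: S = H·P̄·Hᵀ + R = [5497295/11513]
step 2: K = P̄·Hᵀ·S⁻¹ = [5242068/5497295; -502138/1099459]
step 2: x' = x̄ + K·y = [-159009764/16491885, 28536940/3298377]
step 2: P' = (I − K·H)·P̄ = [190037657/5497295 -36434911/1099459; -36434911/1099459 35681704/1099459]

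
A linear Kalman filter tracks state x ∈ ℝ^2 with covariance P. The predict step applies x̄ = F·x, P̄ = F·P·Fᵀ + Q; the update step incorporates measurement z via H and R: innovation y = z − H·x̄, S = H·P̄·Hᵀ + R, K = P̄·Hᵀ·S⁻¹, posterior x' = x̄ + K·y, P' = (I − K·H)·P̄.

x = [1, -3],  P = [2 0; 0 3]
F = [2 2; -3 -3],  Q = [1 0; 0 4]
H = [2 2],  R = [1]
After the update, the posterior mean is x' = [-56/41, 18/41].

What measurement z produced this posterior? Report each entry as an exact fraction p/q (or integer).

z = [-2]

x̄ = F·x = [-4, 6]
P̄ = F·P·Fᵀ + Q = [21 -30; -30 49]
S = H·P̄·Hᵀ + R = [41]
K = P̄·Hᵀ·S⁻¹ = [-18/41; 38/41]
x' − x̄ = [108/41, -228/41] = K·y
y = (KᵀK)⁻¹·Kᵀ·(x' − x̄) = [-6]
z = y + H·x̄ = [-6] + [4] = [-2]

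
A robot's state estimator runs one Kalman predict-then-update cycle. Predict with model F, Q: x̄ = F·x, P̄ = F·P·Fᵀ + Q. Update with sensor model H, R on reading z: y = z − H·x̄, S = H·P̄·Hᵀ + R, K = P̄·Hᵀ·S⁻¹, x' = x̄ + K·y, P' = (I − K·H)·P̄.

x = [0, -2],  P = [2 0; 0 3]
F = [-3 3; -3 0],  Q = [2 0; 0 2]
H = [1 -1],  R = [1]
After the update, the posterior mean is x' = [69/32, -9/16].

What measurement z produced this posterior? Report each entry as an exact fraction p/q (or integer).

x̄ = F·x = [-6, 0]
P̄ = F·P·Fᵀ + Q = [47 18; 18 20]
S = H·P̄·Hᵀ + R = [32]
K = P̄·Hᵀ·S⁻¹ = [29/32; -1/16]
x' − x̄ = [261/32, -9/16] = K·y
y = (KᵀK)⁻¹·Kᵀ·(x' − x̄) = [9]
z = y + H·x̄ = [9] + [-6] = [3]

z = [3]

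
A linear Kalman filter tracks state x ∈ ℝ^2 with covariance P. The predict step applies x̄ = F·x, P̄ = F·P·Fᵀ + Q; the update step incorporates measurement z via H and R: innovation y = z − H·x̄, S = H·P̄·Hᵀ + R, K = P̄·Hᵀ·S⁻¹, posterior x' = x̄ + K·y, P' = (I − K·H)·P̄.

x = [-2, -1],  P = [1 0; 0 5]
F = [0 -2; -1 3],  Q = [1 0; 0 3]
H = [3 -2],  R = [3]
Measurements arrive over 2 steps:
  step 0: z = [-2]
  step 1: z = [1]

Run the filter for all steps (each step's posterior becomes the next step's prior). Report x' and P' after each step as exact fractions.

step 0: x̄ = F·x = [2, -1]
step 0: P̄ = F·P·Fᵀ + Q = [21 -30; -30 49]
step 0: y = z − H·x̄ = [-10]
step 0: S = H·P̄·Hᵀ + R = [748]
step 0: K = P̄·Hᵀ·S⁻¹ = [123/748; -47/187]
step 0: x' = x̄ + K·y = [133/374, 283/187]
step 0: P' = (I − K·H)·P̄ = [579/748 171/187; 171/187 327/187]
step 1: x̄ = F·x = [-566/187, 1565/374]
step 1: P̄ = F·P·Fᵀ + Q = [1495/187 -1620/187; -1620/187 10491/748]
step 1: y = z − H·x̄ = [3450/187]
step 1: S = H·P̄·Hᵀ + R = [43947/187]
step 1: K = P̄·Hᵀ·S⁻¹ = [2575/14649; -6737/29298]
step 1: x' = x̄ + K·y = [1056/4883, -565/9766]
step 1: P' = (I − K·H)·P̄ = [3580/4883 8165/9766; 8165/9766 7808/4883]

step 0: x' = [133/374, 283/187], P' = [579/748 171/187; 171/187 327/187]
step 1: x' = [1056/4883, -565/9766], P' = [3580/4883 8165/9766; 8165/9766 7808/4883]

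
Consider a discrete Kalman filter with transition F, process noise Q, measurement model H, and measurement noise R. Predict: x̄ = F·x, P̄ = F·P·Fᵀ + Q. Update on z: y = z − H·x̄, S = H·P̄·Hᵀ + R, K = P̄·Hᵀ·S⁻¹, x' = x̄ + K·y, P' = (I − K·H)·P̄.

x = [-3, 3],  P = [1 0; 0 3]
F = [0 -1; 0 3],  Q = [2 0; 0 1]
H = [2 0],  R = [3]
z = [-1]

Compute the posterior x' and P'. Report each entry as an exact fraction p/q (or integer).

x̄ = F·x = [-3, 9]
P̄ = F·P·Fᵀ + Q = [5 -9; -9 28]
y = z − H·x̄ = [5]
S = H·P̄·Hᵀ + R = [23]
K = P̄·Hᵀ·S⁻¹ = [10/23; -18/23]
x' = x̄ + K·y = [-19/23, 117/23]
P' = (I − K·H)·P̄ = [15/23 -27/23; -27/23 320/23]

x' = [-19/23, 117/23]
P' = [15/23 -27/23; -27/23 320/23]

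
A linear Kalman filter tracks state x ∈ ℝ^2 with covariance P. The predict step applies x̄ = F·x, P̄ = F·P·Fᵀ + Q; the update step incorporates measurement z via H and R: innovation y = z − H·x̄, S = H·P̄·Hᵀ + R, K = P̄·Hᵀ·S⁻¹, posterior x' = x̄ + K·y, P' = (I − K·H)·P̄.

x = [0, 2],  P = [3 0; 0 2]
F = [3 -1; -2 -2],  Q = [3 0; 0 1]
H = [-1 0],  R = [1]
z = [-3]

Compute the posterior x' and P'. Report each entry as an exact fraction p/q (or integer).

x' = [94/33, -202/33]
P' = [32/33 -14/33; -14/33 497/33]

x̄ = F·x = [-2, -4]
P̄ = F·P·Fᵀ + Q = [32 -14; -14 21]
y = z − H·x̄ = [-5]
S = H·P̄·Hᵀ + R = [33]
K = P̄·Hᵀ·S⁻¹ = [-32/33; 14/33]
x' = x̄ + K·y = [94/33, -202/33]
P' = (I − K·H)·P̄ = [32/33 -14/33; -14/33 497/33]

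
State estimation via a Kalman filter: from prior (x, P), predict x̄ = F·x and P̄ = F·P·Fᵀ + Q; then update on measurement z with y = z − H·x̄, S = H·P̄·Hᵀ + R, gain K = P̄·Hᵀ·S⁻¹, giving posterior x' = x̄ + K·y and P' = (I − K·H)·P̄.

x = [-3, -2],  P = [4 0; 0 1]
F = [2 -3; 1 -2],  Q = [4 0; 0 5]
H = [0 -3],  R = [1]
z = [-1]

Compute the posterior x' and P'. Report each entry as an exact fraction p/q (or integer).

x̄ = F·x = [0, 1]
P̄ = F·P·Fᵀ + Q = [29 14; 14 13]
y = z − H·x̄ = [2]
S = H·P̄·Hᵀ + R = [118]
K = P̄·Hᵀ·S⁻¹ = [-21/59; -39/118]
x' = x̄ + K·y = [-42/59, 20/59]
P' = (I − K·H)·P̄ = [829/59 7/59; 7/59 13/118]

x' = [-42/59, 20/59]
P' = [829/59 7/59; 7/59 13/118]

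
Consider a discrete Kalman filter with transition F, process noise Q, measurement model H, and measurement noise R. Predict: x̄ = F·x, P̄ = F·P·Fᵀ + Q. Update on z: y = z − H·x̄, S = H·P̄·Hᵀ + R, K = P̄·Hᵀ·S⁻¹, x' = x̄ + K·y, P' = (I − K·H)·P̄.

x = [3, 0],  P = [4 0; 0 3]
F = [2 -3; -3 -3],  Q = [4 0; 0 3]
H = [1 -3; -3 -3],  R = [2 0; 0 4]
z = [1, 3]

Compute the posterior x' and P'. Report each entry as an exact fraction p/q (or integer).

x̄ = F·x = [6, -9]
P̄ = F·P·Fᵀ + Q = [47 3; 3 66]
y = z − H·x̄ = [-32, -6]
S = H·P̄·Hᵀ + R = [625 471; 471 1075]
K = P̄·Hᵀ·S⁻¹ = [55750/225017 -55824/225017; -56064/225017 -18765/225017]
x' = x̄ + K·y = [-98954/225017, -118515/225017]
P' = (I − K·H)·P̄ = [83699/225017 -9267/225017; -9267/225017 34287/225017]

x' = [-98954/225017, -118515/225017]
P' = [83699/225017 -9267/225017; -9267/225017 34287/225017]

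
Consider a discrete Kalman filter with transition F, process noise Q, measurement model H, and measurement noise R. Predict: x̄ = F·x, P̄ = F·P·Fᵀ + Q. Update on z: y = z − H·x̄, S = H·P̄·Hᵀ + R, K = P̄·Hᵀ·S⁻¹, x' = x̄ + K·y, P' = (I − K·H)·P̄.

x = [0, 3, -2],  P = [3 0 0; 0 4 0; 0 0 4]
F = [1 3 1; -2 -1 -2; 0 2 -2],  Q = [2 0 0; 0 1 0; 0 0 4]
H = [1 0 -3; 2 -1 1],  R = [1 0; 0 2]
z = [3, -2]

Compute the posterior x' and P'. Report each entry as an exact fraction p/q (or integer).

x̄ = F·x = [7, 1, 10]
P̄ = F·P·Fᵀ + Q = [45 -26 16; -26 33 8; 16 8 36]
y = z − H·x̄ = [26, -25]
S = H·P̄·Hᵀ + R = [274 -48; -48 403]
K = P̄·Hᵀ·S⁻¹ = [5127/108118 18012/54059; -11923/54059 -11749/54059; -17098/54059 6012/54059]
x' = x̄ + K·y = [-5236/54059, 37786/54059, -54258/54059]
P' = (I − K·H)·P̄ = [125523/108118 109565/54059 20066/54059; 109565/54059 283124/54059 40496/54059; 20066/54059 40496/54059 12388/54059]

x' = [-5236/54059, 37786/54059, -54258/54059]
P' = [125523/108118 109565/54059 20066/54059; 109565/54059 283124/54059 40496/54059; 20066/54059 40496/54059 12388/54059]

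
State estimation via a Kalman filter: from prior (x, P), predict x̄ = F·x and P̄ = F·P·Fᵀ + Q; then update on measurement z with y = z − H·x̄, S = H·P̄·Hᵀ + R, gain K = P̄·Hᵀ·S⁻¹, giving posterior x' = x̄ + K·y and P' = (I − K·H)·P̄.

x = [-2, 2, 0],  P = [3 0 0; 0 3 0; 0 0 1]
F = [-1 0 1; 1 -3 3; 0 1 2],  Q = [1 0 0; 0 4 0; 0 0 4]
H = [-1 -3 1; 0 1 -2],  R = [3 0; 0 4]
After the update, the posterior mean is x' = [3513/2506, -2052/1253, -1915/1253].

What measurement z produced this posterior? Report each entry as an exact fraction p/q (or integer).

z = [2, 2]

x̄ = F·x = [2, -8, 2]
P̄ = F·P·Fᵀ + Q = [5 0 2; 0 43 -3; 2 -3 11]
S = H·P̄·Hᵀ + R = [420 -168; -168 103]
K = P̄·Hᵀ·S⁻¹ = [-327/5012 -26/179; -447/1253 -19/179; -391/2506 -89/179]
x' − x̄ = [-1499/2506, 7972/1253, -4421/1253] = K·y
y = (KᵀK)⁻¹·Kᵀ·(x' − x̄) = [-22, 14]
z = y + H·x̄ = [-22, 14] + [24, -12] = [2, 2]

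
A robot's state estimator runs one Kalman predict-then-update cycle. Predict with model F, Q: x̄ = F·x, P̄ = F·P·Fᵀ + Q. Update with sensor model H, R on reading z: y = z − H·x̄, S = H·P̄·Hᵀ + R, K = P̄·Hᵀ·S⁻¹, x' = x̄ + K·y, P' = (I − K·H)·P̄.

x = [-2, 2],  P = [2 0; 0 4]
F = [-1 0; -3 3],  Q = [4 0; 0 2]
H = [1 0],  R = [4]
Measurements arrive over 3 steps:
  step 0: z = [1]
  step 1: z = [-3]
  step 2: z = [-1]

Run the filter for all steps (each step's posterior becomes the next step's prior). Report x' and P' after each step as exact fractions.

step 0: x̄ = F·x = [2, 12]
step 0: P̄ = F·P·Fᵀ + Q = [6 6; 6 56]
step 0: y = z − H·x̄ = [-1]
step 0: S = H·P̄·Hᵀ + R = [10]
step 0: K = P̄·Hᵀ·S⁻¹ = [3/5; 3/5]
step 0: x' = x̄ + K·y = [7/5, 57/5]
step 0: P' = (I − K·H)·P̄ = [12/5 12/5; 12/5 262/5]
step 1: x̄ = F·x = [-7/5, 30]
step 1: P̄ = F·P·Fᵀ + Q = [32/5 0; 0 452]
step 1: y = z − H·x̄ = [-8/5]
step 1: S = H·P̄·Hᵀ + R = [52/5]
step 1: K = P̄·Hᵀ·S⁻¹ = [8/13; 0]
step 1: x' = x̄ + K·y = [-31/13, 30]
step 1: P' = (I − K·H)·P̄ = [32/13 0; 0 452]
step 2: x̄ = F·x = [31/13, 1263/13]
step 2: P̄ = F·P·Fᵀ + Q = [84/13 96/13; 96/13 53198/13]
step 2: y = z − H·x̄ = [-44/13]
step 2: S = H·P̄·Hᵀ + R = [136/13]
step 2: K = P̄·Hᵀ·S⁻¹ = [21/34; 12/17]
step 2: x' = x̄ + K·y = [5/17, 1611/17]
step 2: P' = (I − K·H)·P̄ = [42/17 48/17; 48/17 69478/17]

step 0: x' = [7/5, 57/5], P' = [12/5 12/5; 12/5 262/5]
step 1: x' = [-31/13, 30], P' = [32/13 0; 0 452]
step 2: x' = [5/17, 1611/17], P' = [42/17 48/17; 48/17 69478/17]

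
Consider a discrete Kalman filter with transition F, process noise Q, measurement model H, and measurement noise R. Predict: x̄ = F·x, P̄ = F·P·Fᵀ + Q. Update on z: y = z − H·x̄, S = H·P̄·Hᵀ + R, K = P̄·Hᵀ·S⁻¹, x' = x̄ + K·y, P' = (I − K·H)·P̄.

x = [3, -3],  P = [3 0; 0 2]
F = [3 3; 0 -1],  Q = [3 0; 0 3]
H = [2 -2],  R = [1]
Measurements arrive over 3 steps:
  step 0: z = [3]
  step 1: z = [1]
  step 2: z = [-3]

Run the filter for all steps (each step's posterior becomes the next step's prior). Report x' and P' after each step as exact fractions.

step 0: x̄ = F·x = [0, 3]
step 0: P̄ = F·P·Fᵀ + Q = [48 -6; -6 5]
step 0: y = z − H·x̄ = [9]
step 0: S = H·P̄·Hᵀ + R = [261]
step 0: K = P̄·Hᵀ·S⁻¹ = [12/29; -22/261]
step 0: x' = x̄ + K·y = [108/29, 65/29]
step 0: P' = (I − K·H)·P̄ = [96/29 90/29; 90/29 821/261]
step 1: x̄ = F·x = [519/29, -65/29]
step 1: P̄ = F·P·Fᵀ + Q = [3392/29 -1631/87; -1631/87 1604/261]
step 1: y = z − H·x̄ = [-1139/29]
step 1: S = H·P̄·Hᵀ + R = [167933/261]
step 1: K = P̄·Hᵀ·S⁻¹ = [70842/167933; -12994/167933]
step 1: x' = x̄ + K·y = [223041/167933, 133949/167933]
step 1: P' = (I − K·H)·P̄ = [414060/167933 378639/167933; 378639/167933 385136/167933]
step 2: x̄ = F·x = [1070970/167933, -133949/167933]
step 2: P̄ = F·P·Fᵀ + Q = [14512065/167933 -2291325/167933; -2291325/167933 888935/167933]
step 2: y = z − H·x̄ = [-2913637/167933]
step 2: S = H·P̄·Hᵀ + R = [80102533/167933]
step 2: K = P̄·Hᵀ·S⁻¹ = [33606780/80102533; -6360520/80102533]
step 2: x' = x̄ + K·y = [-72234450/80102533, 46462531/80102533]
step 2: P' = (I − K·H)·P̄ = [196730265/80102533 179926875/80102533; 179926875/80102533 183107135/80102533]

step 0: x' = [108/29, 65/29], P' = [96/29 90/29; 90/29 821/261]
step 1: x' = [223041/167933, 133949/167933], P' = [414060/167933 378639/167933; 378639/167933 385136/167933]
step 2: x' = [-72234450/80102533, 46462531/80102533], P' = [196730265/80102533 179926875/80102533; 179926875/80102533 183107135/80102533]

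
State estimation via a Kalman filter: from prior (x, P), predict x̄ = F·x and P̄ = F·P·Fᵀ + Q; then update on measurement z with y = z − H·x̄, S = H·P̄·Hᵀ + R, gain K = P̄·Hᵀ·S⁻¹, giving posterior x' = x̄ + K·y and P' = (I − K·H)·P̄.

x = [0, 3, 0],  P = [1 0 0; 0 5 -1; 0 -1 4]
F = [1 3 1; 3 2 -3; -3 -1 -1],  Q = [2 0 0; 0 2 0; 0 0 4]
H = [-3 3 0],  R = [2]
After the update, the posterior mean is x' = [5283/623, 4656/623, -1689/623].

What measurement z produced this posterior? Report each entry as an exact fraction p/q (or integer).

z = [-3]

x̄ = F·x = [9, 6, -3]
P̄ = F·P·Fᵀ + Q = [46 28 -18; 28 79 -8; -18 -8 20]
S = H·P̄·Hᵀ + R = [623]
K = P̄·Hᵀ·S⁻¹ = [-54/623; 153/623; 30/623]
x' − x̄ = [-324/623, 918/623, 180/623] = K·y
y = (KᵀK)⁻¹·Kᵀ·(x' − x̄) = [6]
z = y + H·x̄ = [6] + [-9] = [-3]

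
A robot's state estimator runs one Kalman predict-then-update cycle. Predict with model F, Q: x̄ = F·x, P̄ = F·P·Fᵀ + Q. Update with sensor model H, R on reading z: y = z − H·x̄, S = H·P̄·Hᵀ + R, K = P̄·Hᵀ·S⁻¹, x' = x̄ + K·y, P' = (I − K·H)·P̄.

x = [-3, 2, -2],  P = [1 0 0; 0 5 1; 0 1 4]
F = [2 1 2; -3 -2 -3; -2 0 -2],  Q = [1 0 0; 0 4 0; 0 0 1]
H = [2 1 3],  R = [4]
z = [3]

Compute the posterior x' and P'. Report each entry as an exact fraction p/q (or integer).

x̄ = F·x = [-8, 11, 10]
P̄ = F·P·Fᵀ + Q = [30 -47 -22; -47 81 34; -22 34 21]
y = z − H·x̄ = [-22]
S = H·P̄·Hᵀ + R = [146]
K = P̄·Hᵀ·S⁻¹ = [-53/146; 89/146; 53/146]
x' = x̄ + K·y = [-1/73, -176/73, 147/73]
P' = (I − K·H)·P̄ = [1571/146 -2145/146 -403/146; -2145/146 3905/146 247/146; -403/146 247/146 257/146]

x' = [-1/73, -176/73, 147/73]
P' = [1571/146 -2145/146 -403/146; -2145/146 3905/146 247/146; -403/146 247/146 257/146]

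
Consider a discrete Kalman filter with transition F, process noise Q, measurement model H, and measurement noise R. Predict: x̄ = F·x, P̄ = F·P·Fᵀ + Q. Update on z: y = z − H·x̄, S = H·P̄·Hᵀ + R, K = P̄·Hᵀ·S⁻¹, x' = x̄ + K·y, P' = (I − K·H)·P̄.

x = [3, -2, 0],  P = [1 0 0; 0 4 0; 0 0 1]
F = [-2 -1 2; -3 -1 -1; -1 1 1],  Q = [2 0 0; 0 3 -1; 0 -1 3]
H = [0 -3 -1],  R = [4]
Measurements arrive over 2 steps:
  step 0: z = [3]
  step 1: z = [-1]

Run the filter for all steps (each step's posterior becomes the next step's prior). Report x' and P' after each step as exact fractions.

step 0: x' = [-10/37, 17/37, -5], P' = [374/37 8/37 0; 8/37 53/37 -3; 0 -3 9]
step 1: x' = [-115492/9853, 20451/9853, -51101/9853], P' = [620411/9853 -58374/9853 181710/9853; -58374/9853 13933/9853 -29827/9853; 181710/9853 -29827/9853 92829/9853]

step 0: x̄ = F·x = [-4, -7, -5]
step 0: P̄ = F·P·Fᵀ + Q = [14 8 0; 8 17 -3; 0 -3 9]
step 0: y = z − H·x̄ = [-23]
step 0: S = H·P̄·Hᵀ + R = [148]
step 0: K = P̄·Hᵀ·S⁻¹ = [-6/37; -12/37; 0]
step 0: x' = x̄ + K·y = [-10/37, 17/37, -5]
step 0: P' = (I − K·H)·P̄ = [374/37 8/37 0; 8/37 53/37 -3; 0 -3 9]
step 1: x̄ = F·x = [-367/37, 198/37, -158/37]
step 1: P̄ = F·P·Fᵀ + Q = [3431/37 1782/37 1242/37; 1782/37 3689/37 905/37; 1242/37 905/37 633/37]
step 1: y = z − H·x̄ = [399/37]
step 1: S = H·P̄·Hᵀ + R = [39412/37]
step 1: K = P̄·Hᵀ·S⁻¹ = [-1647/9853; -2993/9853; -837/9853]
step 1: x' = x̄ + K·y = [-115492/9853, 20451/9853, -51101/9853]
step 1: P' = (I − K·H)·P̄ = [620411/9853 -58374/9853 181710/9853; -58374/9853 13933/9853 -29827/9853; 181710/9853 -29827/9853 92829/9853]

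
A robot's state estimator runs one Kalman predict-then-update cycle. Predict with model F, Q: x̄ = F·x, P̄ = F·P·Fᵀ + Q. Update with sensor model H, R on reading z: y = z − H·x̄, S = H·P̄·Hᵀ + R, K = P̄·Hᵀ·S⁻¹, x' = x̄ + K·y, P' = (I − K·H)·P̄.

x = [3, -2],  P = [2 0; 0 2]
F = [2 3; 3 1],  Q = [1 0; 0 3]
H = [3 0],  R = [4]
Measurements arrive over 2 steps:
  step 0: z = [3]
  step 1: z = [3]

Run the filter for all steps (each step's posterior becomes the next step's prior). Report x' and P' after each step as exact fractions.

step 0: x' = [243/247, 1891/247], P' = [108/247 72/247; 72/247 2765/247]
step 1: x' = [32811/29855, 10909/5971], P' = [13214/29855 1947/11942; 1947/11942 258925/47768]

step 0: x̄ = F·x = [0, 7]
step 0: P̄ = F·P·Fᵀ + Q = [27 18; 18 23]
step 0: y = z − H·x̄ = [3]
step 0: S = H·P̄·Hᵀ + R = [247]
step 0: K = P̄·Hᵀ·S⁻¹ = [81/247; 54/247]
step 0: x' = x̄ + K·y = [243/247, 1891/247]
step 0: P' = (I − K·H)·P̄ = [108/247 72/247; 72/247 2765/247]
step 1: x̄ = F·x = [6159/247, 2620/247]
step 1: P̄ = F·P·Fᵀ + Q = [26428/247 9735/247; 9735/247 4910/247]
step 1: y = z − H·x̄ = [-17736/247]
step 1: S = H·P̄·Hᵀ + R = [238840/247]
step 1: K = P̄·Hᵀ·S⁻¹ = [19821/59710; 5841/47768]
step 1: x' = x̄ + K·y = [32811/29855, 10909/5971]
step 1: P' = (I − K·H)·P̄ = [13214/29855 1947/11942; 1947/11942 258925/47768]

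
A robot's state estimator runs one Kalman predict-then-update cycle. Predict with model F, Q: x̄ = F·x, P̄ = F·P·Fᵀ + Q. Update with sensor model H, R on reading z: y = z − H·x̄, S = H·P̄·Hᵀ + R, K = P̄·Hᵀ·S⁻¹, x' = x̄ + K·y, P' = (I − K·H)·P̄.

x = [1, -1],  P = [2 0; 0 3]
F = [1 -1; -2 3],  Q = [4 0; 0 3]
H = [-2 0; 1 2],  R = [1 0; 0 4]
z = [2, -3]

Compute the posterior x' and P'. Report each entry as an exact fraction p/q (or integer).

x̄ = F·x = [2, -5]
P̄ = F·P·Fᵀ + Q = [9 -13; -13 38]
y = z − H·x̄ = [6, 5]
S = H·P̄·Hᵀ + R = [37 34; 34 113]
K = P̄·Hᵀ·S⁻¹ = [-1456/3025 -17/3025; 796/3025 1447/3025]
x' = x̄ + K·y = [-2771/3025, -3114/3025]
P' = (I − K·H)·P̄ = [728/3025 -398/3025; -398/3025 3093/3025]

x' = [-2771/3025, -3114/3025]
P' = [728/3025 -398/3025; -398/3025 3093/3025]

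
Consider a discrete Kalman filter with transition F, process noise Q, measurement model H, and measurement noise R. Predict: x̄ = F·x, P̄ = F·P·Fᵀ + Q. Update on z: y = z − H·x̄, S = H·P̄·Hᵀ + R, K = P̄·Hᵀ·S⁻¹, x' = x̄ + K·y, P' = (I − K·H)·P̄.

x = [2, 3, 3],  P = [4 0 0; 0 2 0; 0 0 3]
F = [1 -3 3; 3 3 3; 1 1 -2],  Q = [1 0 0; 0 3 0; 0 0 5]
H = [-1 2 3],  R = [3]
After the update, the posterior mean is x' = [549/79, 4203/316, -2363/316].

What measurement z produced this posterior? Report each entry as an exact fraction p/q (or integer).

z = [-3]

x̄ = F·x = [2, 24, -1]
P̄ = F·P·Fᵀ + Q = [50 21 -20; 21 84 0; -20 0 23]
S = H·P̄·Hᵀ + R = [632]
K = P̄·Hᵀ·S⁻¹ = [-17/158; 147/632; 89/632]
x' − x̄ = [391/79, -3381/316, -2047/316] = K·y
y = (KᵀK)⁻¹·Kᵀ·(x' − x̄) = [-46]
z = y + H·x̄ = [-46] + [43] = [-3]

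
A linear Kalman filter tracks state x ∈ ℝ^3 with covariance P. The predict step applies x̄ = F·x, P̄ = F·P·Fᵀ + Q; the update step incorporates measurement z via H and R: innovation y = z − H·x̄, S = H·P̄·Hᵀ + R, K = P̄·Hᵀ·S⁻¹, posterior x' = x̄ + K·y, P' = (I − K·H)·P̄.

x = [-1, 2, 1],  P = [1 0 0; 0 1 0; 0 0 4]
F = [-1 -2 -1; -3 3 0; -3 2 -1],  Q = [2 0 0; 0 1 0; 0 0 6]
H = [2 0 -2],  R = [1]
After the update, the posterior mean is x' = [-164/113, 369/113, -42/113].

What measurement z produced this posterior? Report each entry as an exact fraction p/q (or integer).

z = [-2]

x̄ = F·x = [-4, 9, 6]
P̄ = F·P·Fᵀ + Q = [11 -3 3; -3 19 15; 3 15 23]
S = H·P̄·Hᵀ + R = [113]
K = P̄·Hᵀ·S⁻¹ = [16/113; -36/113; -40/113]
x' − x̄ = [288/113, -648/113, -720/113] = K·y
y = (KᵀK)⁻¹·Kᵀ·(x' − x̄) = [18]
z = y + H·x̄ = [18] + [-20] = [-2]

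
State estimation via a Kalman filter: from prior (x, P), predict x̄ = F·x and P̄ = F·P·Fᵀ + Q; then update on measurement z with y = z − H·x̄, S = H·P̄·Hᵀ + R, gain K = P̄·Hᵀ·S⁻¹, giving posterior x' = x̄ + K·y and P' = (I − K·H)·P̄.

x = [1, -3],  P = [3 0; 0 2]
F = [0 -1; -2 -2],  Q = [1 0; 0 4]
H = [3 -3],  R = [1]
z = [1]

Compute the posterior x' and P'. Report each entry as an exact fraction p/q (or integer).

x̄ = F·x = [3, 4]
P̄ = F·P·Fᵀ + Q = [3 4; 4 24]
y = z − H·x̄ = [4]
S = H·P̄·Hᵀ + R = [172]
K = P̄·Hᵀ·S⁻¹ = [-3/172; -15/43]
x' = x̄ + K·y = [126/43, 112/43]
P' = (I − K·H)·P̄ = [507/172 127/43; 127/43 132/43]

x' = [126/43, 112/43]
P' = [507/172 127/43; 127/43 132/43]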